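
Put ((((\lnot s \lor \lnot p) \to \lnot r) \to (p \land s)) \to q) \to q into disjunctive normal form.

(\lnot s \land r \land \lnot q) \lor (\lnot p \land r \land \lnot q) \lor (p \land s \land \lnot q) \lor q

((((\lnot s \lor \lnot p) \to \lnot r) \to (p \land s)) \to q) \to q
≡ \lnot ((((\lnot s \lor \lnot p) \to \lnot r) \to (p \land s)) \to q) \lor q   (eliminate \to)
≡ \lnot (\lnot (((\lnot s \lor \lnot p) \to \lnot r) \to (p \land s)) \lor q) \lor q   (eliminate \to)
≡ \lnot (\lnot (\lnot ((\lnot s \lor \lnot p) \to \lnot r) \lor (p \land s)) \lor q) \lor q   (eliminate \to)
≡ \lnot (\lnot (\lnot (\lnot (\lnot s \lor \lnot p) \lor \lnot r) \lor (p \land s)) \lor q) \lor q   (eliminate \to)
≡ (\lnot \lnot (\lnot (\lnot (\lnot s \lor \lnot p) \lor \lnot r) \lor (p \land s)) \land \lnot q) \lor q   (De Morgan)
≡ ((\lnot (\lnot (\lnot s \lor \lnot p) \lor \lnot r) \lor (p \land s)) \land \lnot q) \lor q   (double negation)
≡ (((\lnot \lnot (\lnot s \lor \lnot p) \land \lnot \lnot r) \lor (p \land s)) \land \lnot q) \lor q   (De Morgan)
≡ ((((\lnot s \lor \lnot p) \land \lnot \lnot r) \lor (p \land s)) \land \lnot q) \lor q   (double negation)
≡ ((((\lnot s \lor \lnot p) \land r) \lor (p \land s)) \land \lnot q) \lor q   (double negation)
≡ (\lnot s \land r \land \lnot q) \lor (\lnot p \land r \land \lnot q) \lor (p \land s \land \lnot q) \lor q   (distribute \land over \lor)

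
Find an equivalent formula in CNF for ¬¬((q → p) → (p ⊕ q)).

¬¬((q → p) → (p ⊕ q))
≡ ¬¬(¬(q → p) ∨ (p ⊕ q))   — eliminate →
≡ ¬¬(¬(¬q ∨ p) ∨ (p ⊕ q))   — eliminate →
≡ ¬¬(¬(¬q ∨ p) ∨ ((p ∨ q) ∧ ¬(p ∧ q)))   — expand ⊕
≡ ¬(¬q ∨ p) ∨ ((p ∨ q) ∧ ¬(p ∧ q))   — double negation
≡ (¬¬q ∧ ¬p) ∨ ((p ∨ q) ∧ ¬(p ∧ q))   — De Morgan
≡ (q ∧ ¬p) ∨ ((p ∨ q) ∧ ¬(p ∧ q))   — double negation
≡ (q ∧ ¬p) ∨ ((p ∨ q) ∧ (¬p ∨ ¬q))   — De Morgan
≡ (q ∨ p ∨ q) ∧ (q ∨ ¬p ∨ ¬q) ∧ (¬p ∨ p ∨ q) ∧ (¬p ∨ ¬p ∨ ¬q)   — distribute ∨ over ∧
≡ (q ∨ p) ∧ (¬p ∨ ¬q)   — simplify

(q ∨ p) ∧ (¬p ∨ ¬q)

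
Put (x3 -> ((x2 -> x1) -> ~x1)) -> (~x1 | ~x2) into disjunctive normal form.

(x3 -> ((x2 -> x1) -> ~x1)) -> (~x1 | ~x2)
≡ ~(x3 -> ((x2 -> x1) -> ~x1)) | ~x1 | ~x2   [eliminate ->]
≡ ~(~x3 | ((x2 -> x1) -> ~x1)) | ~x1 | ~x2   [eliminate ->]
≡ ~(~x3 | ~(x2 -> x1) | ~x1) | ~x1 | ~x2   [eliminate ->]
≡ ~(~x3 | ~(~x2 | x1) | ~x1) | ~x1 | ~x2   [eliminate ->]
≡ (~~x3 & ~~(~x2 | x1) & ~~x1) | ~x1 | ~x2   [De Morgan]
≡ (x3 & ~~(~x2 | x1) & ~~x1) | ~x1 | ~x2   [double negation]
≡ (x3 & (~x2 | x1) & ~~x1) | ~x1 | ~x2   [double negation]
≡ (x3 & (~x2 | x1) & x1) | ~x1 | ~x2   [double negation]
≡ (x3 & ~x2 & x1) | (x3 & x1 & x1) | ~x1 | ~x2   [distribute & over |]
≡ (x3 & x1) | ~x1 | ~x2   [simplify]

(x3 & x1) | ~x1 | ~x2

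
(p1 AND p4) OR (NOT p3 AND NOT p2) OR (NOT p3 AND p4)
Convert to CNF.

(p1 AND p4) OR (NOT p3 AND NOT p2) OR (NOT p3 AND p4)
⇔ (p1 OR NOT p3 OR NOT p3) AND (p1 OR NOT p3 OR p4) AND (p1 OR NOT p2 OR NOT p3) AND (p1 OR NOT p2 OR p4) AND (p4 OR NOT p3 OR NOT p3) AND (p4 OR NOT p3 OR p4) AND (p4 OR NOT p2 OR NOT p3) AND (p4 OR NOT p2 OR p4)   [distribute OR over AND]
⇔ (p1 OR NOT p3) AND (p4 OR NOT p3) AND (p4 OR NOT p2)   [simplify]

(p1 OR NOT p3) AND (p4 OR NOT p3) AND (p4 OR NOT p2)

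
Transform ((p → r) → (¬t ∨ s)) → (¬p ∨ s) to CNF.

((p → r) → (¬t ∨ s)) → (¬p ∨ s)
= ¬((p → r) → (¬t ∨ s)) ∨ ¬p ∨ s   [eliminate →]
= ¬(¬(p → r) ∨ ¬t ∨ s) ∨ ¬p ∨ s   [eliminate →]
= ¬(¬(¬p ∨ r) ∨ ¬t ∨ s) ∨ ¬p ∨ s   [eliminate →]
= (¬¬(¬p ∨ r) ∧ ¬¬t ∧ ¬s) ∨ ¬p ∨ s   [De Morgan]
= ((¬p ∨ r) ∧ ¬¬t ∧ ¬s) ∨ ¬p ∨ s   [double negation]
= ((¬p ∨ r) ∧ t ∧ ¬s) ∨ ¬p ∨ s   [double negation]
= (¬p ∨ r ∨ ¬p ∨ s) ∧ (t ∨ ¬p ∨ s) ∧ (¬s ∨ ¬p ∨ s)   [distribute ∨ over ∧]
= (¬p ∨ r ∨ s) ∧ (t ∨ ¬p ∨ s)   [simplify]

(¬p ∨ r ∨ s) ∧ (t ∨ ¬p ∨ s)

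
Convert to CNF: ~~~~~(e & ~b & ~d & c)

~e | b | d | ~c

~~~~~(e & ~b & ~d & c)
≡ ~~~(e & ~b & ~d & c)   [double negation]
≡ ~(e & ~b & ~d & c)   [double negation]
≡ ~e | ~~b | ~~d | ~c   [De Morgan]
≡ ~e | b | ~~d | ~c   [double negation]
≡ ~e | b | d | ~c   [double negation]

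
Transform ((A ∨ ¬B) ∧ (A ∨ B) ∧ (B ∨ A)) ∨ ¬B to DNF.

A ∨ ¬B

((A ∨ ¬B) ∧ (A ∨ B) ∧ (B ∨ A)) ∨ ¬B
⇔ (A ∧ A ∧ B) ∨ (A ∧ A ∧ A) ∨ (A ∧ B ∧ B) ∨ (A ∧ B ∧ A) ∨ (¬B ∧ A ∧ B) ∨ (¬B ∧ A ∧ A) ∨ (¬B ∧ B ∧ B) ∨ (¬B ∧ B ∧ A) ∨ ¬B   [distribute ∧ over ∨]
⇔ A ∨ ¬B   [simplify]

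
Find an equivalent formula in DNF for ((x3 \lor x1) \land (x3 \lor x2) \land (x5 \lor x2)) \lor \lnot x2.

(x3 \land x5) \lor (x3 \land x2) \lor (x1 \land x2) \lor \lnot x2

((x3 \lor x1) \land (x3 \lor x2) \land (x5 \lor x2)) \lor \lnot x2
= (x3 \land x3 \land x5) \lor (x3 \land x3 \land x2) \lor (x3 \land x2 \land x5) \lor (x3 \land x2 \land x2) \lor (x1 \land x3 \land x5) \lor (x1 \land x3 \land x2) \lor (x1 \land x2 \land x5) \lor (x1 \land x2 \land x2) \lor \lnot x2
= (x3 \land x5) \lor (x3 \land x2) \lor (x1 \land x2) \lor \lnot x2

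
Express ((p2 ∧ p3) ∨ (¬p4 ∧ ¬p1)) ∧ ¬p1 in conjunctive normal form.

((p2 ∧ p3) ∨ (¬p4 ∧ ¬p1)) ∧ ¬p1
⇔ (p2 ∨ ¬p4) ∧ (p2 ∨ ¬p1) ∧ (p3 ∨ ¬p4) ∧ (p3 ∨ ¬p1) ∧ ¬p1   (distribute ∨ over ∧)
⇔ (p2 ∨ ¬p4) ∧ (p3 ∨ ¬p4) ∧ ¬p1   (simplify)

(p2 ∨ ¬p4) ∧ (p3 ∨ ¬p4) ∧ ¬p1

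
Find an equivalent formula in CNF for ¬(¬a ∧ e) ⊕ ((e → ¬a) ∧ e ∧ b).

¬(¬a ∧ e) ⊕ ((e → ¬a) ∧ e ∧ b)
⇔ (¬(¬a ∧ e) ∨ ((e → ¬a) ∧ e ∧ b)) ∧ ¬(¬(¬a ∧ e) ∧ (e → ¬a) ∧ e ∧ b)   [expand ⊕]
⇔ (¬(¬a ∧ e) ∨ ((¬e ∨ ¬a) ∧ e ∧ b)) ∧ ¬(¬(¬a ∧ e) ∧ (e → ¬a) ∧ e ∧ b)   [eliminate →]
⇔ (¬(¬a ∧ e) ∨ ((¬e ∨ ¬a) ∧ e ∧ b)) ∧ ¬(¬(¬a ∧ e) ∧ (¬e ∨ ¬a) ∧ e ∧ b)   [eliminate →]
⇔ (¬¬a ∨ ¬e ∨ ((¬e ∨ ¬a) ∧ e ∧ b)) ∧ ¬(¬(¬a ∧ e) ∧ (¬e ∨ ¬a) ∧ e ∧ b)   [De Morgan]
⇔ (a ∨ ¬e ∨ ((¬e ∨ ¬a) ∧ e ∧ b)) ∧ ¬(¬(¬a ∧ e) ∧ (¬e ∨ ¬a) ∧ e ∧ b)   [double negation]
⇔ (a ∨ ¬e ∨ ((¬e ∨ ¬a) ∧ e ∧ b)) ∧ (¬¬(¬a ∧ e) ∨ ¬(¬e ∨ ¬a) ∨ ¬e ∨ ¬b)   [De Morgan]
⇔ (a ∨ ¬e ∨ ((¬e ∨ ¬a) ∧ e ∧ b)) ∧ ((¬a ∧ e) ∨ ¬(¬e ∨ ¬a) ∨ ¬e ∨ ¬b)   [double negation]
⇔ (a ∨ ¬e ∨ ((¬e ∨ ¬a) ∧ e ∧ b)) ∧ ((¬a ∧ e) ∨ (¬¬e ∧ ¬¬a) ∨ ¬e ∨ ¬b)   [De Morgan]
⇔ (a ∨ ¬e ∨ ((¬e ∨ ¬a) ∧ e ∧ b)) ∧ ((¬a ∧ e) ∨ (e ∧ ¬¬a) ∨ ¬e ∨ ¬b)   [double negation]
⇔ (a ∨ ¬e ∨ ((¬e ∨ ¬a) ∧ e ∧ b)) ∧ ((¬a ∧ e) ∨ (e ∧ a) ∨ ¬e ∨ ¬b)   [double negation]
⇔ (a ∨ ¬e ∨ ¬e ∨ ¬a) ∧ (a ∨ ¬e ∨ e) ∧ (a ∨ ¬e ∨ b) ∧ (¬a ∨ e ∨ ¬e ∨ ¬b) ∧ (¬a ∨ a ∨ ¬e ∨ ¬b) ∧ (e ∨ e ∨ ¬e ∨ ¬b) ∧ (e ∨ a ∨ ¬e ∨ ¬b)   [distribute ∨ over ∧]
⇔ a ∨ ¬e ∨ b   [simplify]

a ∨ ¬e ∨ b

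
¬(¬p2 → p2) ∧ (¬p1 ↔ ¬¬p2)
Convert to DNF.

¬p2 ∧ p1

¬(¬p2 → p2) ∧ (¬p1 ↔ ¬¬p2)
≡ ¬(¬¬p2 ∨ p2) ∧ (¬p1 ↔ ¬¬p2)   [eliminate →]
≡ ¬(¬¬p2 ∨ p2) ∧ (¬p1 → ¬¬p2) ∧ (¬¬p2 → ¬p1)   [eliminate ↔]
≡ ¬(¬¬p2 ∨ p2) ∧ (¬¬p1 ∨ ¬¬p2) ∧ (¬¬p2 → ¬p1)   [eliminate →]
≡ ¬(¬¬p2 ∨ p2) ∧ (¬¬p1 ∨ ¬¬p2) ∧ (¬¬¬p2 ∨ ¬p1)   [eliminate →]
≡ ¬¬¬p2 ∧ ¬p2 ∧ (¬¬p1 ∨ ¬¬p2) ∧ (¬¬¬p2 ∨ ¬p1)   [De Morgan]
≡ ¬p2 ∧ ¬p2 ∧ (¬¬p1 ∨ ¬¬p2) ∧ (¬¬¬p2 ∨ ¬p1)   [double negation]
≡ ¬p2 ∧ ¬p2 ∧ (p1 ∨ ¬¬p2) ∧ (¬¬¬p2 ∨ ¬p1)   [double negation]
≡ ¬p2 ∧ ¬p2 ∧ (p1 ∨ p2) ∧ (¬¬¬p2 ∨ ¬p1)   [double negation]
≡ ¬p2 ∧ ¬p2 ∧ (p1 ∨ p2) ∧ (¬p2 ∨ ¬p1)   [double negation]
≡ (¬p2 ∧ ¬p2 ∧ p1 ∧ ¬p2) ∨ (¬p2 ∧ ¬p2 ∧ p1 ∧ ¬p1) ∨ (¬p2 ∧ ¬p2 ∧ p2 ∧ ¬p2) ∨ (¬p2 ∧ ¬p2 ∧ p2 ∧ ¬p1)   [distribute ∧ over ∨]
≡ ¬p2 ∧ p1   [simplify]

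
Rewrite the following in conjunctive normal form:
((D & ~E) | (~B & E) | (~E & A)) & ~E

(D | ~B | A) & (D | E | A) & ~E

((D & ~E) | (~B & E) | (~E & A)) & ~E
≡ (D | ~B | ~E) & (D | ~B | A) & (D | E | ~E) & (D | E | A) & (~E | ~B | ~E) & (~E | ~B | A) & (~E | E | ~E) & (~E | E | A) & ~E   [distribute | over &]
≡ (D | ~B | A) & (D | E | A) & ~E   [simplify]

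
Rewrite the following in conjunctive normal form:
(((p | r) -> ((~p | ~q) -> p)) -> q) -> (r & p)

(~r | p) & (~q | r) & (~q | p)

(((p | r) -> ((~p | ~q) -> p)) -> q) -> (r & p)
⇔ ~(((p | r) -> ((~p | ~q) -> p)) -> q) | (r & p)   [eliminate ->]
⇔ ~(~((p | r) -> ((~p | ~q) -> p)) | q) | (r & p)   [eliminate ->]
⇔ ~(~(~(p | r) | ((~p | ~q) -> p)) | q) | (r & p)   [eliminate ->]
⇔ ~(~(~(p | r) | ~(~p | ~q) | p) | q) | (r & p)   [eliminate ->]
⇔ (~~(~(p | r) | ~(~p | ~q) | p) & ~q) | (r & p)   [De Morgan]
⇔ ((~(p | r) | ~(~p | ~q) | p) & ~q) | (r & p)   [double negation]
⇔ (((~p & ~r) | ~(~p | ~q) | p) & ~q) | (r & p)   [De Morgan]
⇔ (((~p & ~r) | (~~p & ~~q) | p) & ~q) | (r & p)   [De Morgan]
⇔ (((~p & ~r) | (p & ~~q) | p) & ~q) | (r & p)   [double negation]
⇔ (((~p & ~r) | (p & q) | p) & ~q) | (r & p)   [double negation]
⇔ (~p | p | p | r) & (~p | p | p | p) & (~p | q | p | r) & (~p | q | p | p) & (~r | p | p | r) & (~r | p | p | p) & (~r | q | p | r) & (~r | q | p | p) & (~q | r) & (~q | p)   [distribute | over &]
⇔ (~r | p) & (~q | r) & (~q | p)   [simplify]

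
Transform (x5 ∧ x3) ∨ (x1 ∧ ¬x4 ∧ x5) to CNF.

x5 ∧ (x3 ∨ x1) ∧ (x3 ∨ ¬x4)

(x5 ∧ x3) ∨ (x1 ∧ ¬x4 ∧ x5)
≡ (x5 ∨ x1) ∧ (x5 ∨ ¬x4) ∧ (x5 ∨ x5) ∧ (x3 ∨ x1) ∧ (x3 ∨ ¬x4) ∧ (x3 ∨ x5)   [distribute ∨ over ∧]
≡ x5 ∧ (x3 ∨ x1) ∧ (x3 ∨ ¬x4)   [simplify]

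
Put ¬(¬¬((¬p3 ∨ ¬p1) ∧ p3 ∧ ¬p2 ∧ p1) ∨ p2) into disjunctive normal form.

¬(¬¬((¬p3 ∨ ¬p1) ∧ p3 ∧ ¬p2 ∧ p1) ∨ p2)
≡ ¬¬¬((¬p3 ∨ ¬p1) ∧ p3 ∧ ¬p2 ∧ p1) ∧ ¬p2
≡ ¬((¬p3 ∨ ¬p1) ∧ p3 ∧ ¬p2 ∧ p1) ∧ ¬p2
≡ (¬(¬p3 ∨ ¬p1) ∨ ¬p3 ∨ ¬¬p2 ∨ ¬p1) ∧ ¬p2
≡ ((¬¬p3 ∧ ¬¬p1) ∨ ¬p3 ∨ ¬¬p2 ∨ ¬p1) ∧ ¬p2
≡ ((p3 ∧ ¬¬p1) ∨ ¬p3 ∨ ¬¬p2 ∨ ¬p1) ∧ ¬p2
≡ ((p3 ∧ p1) ∨ ¬p3 ∨ ¬¬p2 ∨ ¬p1) ∧ ¬p2
≡ ((p3 ∧ p1) ∨ ¬p3 ∨ p2 ∨ ¬p1) ∧ ¬p2
≡ (p3 ∧ p1 ∧ ¬p2) ∨ (¬p3 ∧ ¬p2) ∨ (p2 ∧ ¬p2) ∨ (¬p1 ∧ ¬p2)
≡ (p3 ∧ p1 ∧ ¬p2) ∨ (¬p3 ∧ ¬p2) ∨ (¬p1 ∧ ¬p2)

(p3 ∧ p1 ∧ ¬p2) ∨ (¬p3 ∧ ¬p2) ∨ (¬p1 ∧ ¬p2)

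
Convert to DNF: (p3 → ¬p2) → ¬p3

p3 ∧ p2 ∨ ¬p3

(p3 → ¬p2) → ¬p3
⇔ ¬(p3 → ¬p2) ∨ ¬p3
⇔ ¬(¬p3 ∨ ¬p2) ∨ ¬p3
⇔ ¬¬p3 ∧ ¬¬p2 ∨ ¬p3
⇔ p3 ∧ ¬¬p2 ∨ ¬p3
⇔ p3 ∧ p2 ∨ ¬p3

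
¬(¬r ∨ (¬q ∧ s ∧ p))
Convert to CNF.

r ∧ (q ∨ ¬s ∨ ¬p)

¬(¬r ∨ (¬q ∧ s ∧ p))
≡ ¬¬r ∧ ¬(¬q ∧ s ∧ p)   [De Morgan]
≡ r ∧ ¬(¬q ∧ s ∧ p)   [double negation]
≡ r ∧ (¬¬q ∨ ¬s ∨ ¬p)   [De Morgan]
≡ r ∧ (q ∨ ¬s ∨ ¬p)   [double negation]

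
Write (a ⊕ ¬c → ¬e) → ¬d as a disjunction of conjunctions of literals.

(a ⊕ ¬c → ¬e) → ¬d
≡ ¬(a ⊕ ¬c → ¬e) ∨ ¬d   (eliminate →)
≡ ¬(¬(a ⊕ ¬c) ∨ ¬e) ∨ ¬d   (eliminate →)
≡ ¬(¬(a ∧ ¬¬c ∨ ¬a ∧ ¬c) ∨ ¬e) ∨ ¬d   (expand ⊕)
≡ ¬¬(a ∧ ¬¬c ∨ ¬a ∧ ¬c) ∧ ¬¬e ∨ ¬d   (De Morgan)
≡ (a ∧ ¬¬c ∨ ¬a ∧ ¬c) ∧ ¬¬e ∨ ¬d   (double negation)
≡ (a ∧ c ∨ ¬a ∧ ¬c) ∧ ¬¬e ∨ ¬d   (double negation)
≡ (a ∧ c ∨ ¬a ∧ ¬c) ∧ e ∨ ¬d   (double negation)
≡ a ∧ c ∧ e ∨ ¬a ∧ ¬c ∧ e ∨ ¬d   (distribute ∧ over ∨)

a ∧ c ∧ e ∨ ¬a ∧ ¬c ∧ e ∨ ¬d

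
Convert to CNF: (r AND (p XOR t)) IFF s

(NOT r OR NOT p OR t OR s) AND (NOT r OR NOT t OR p OR s) AND (NOT s OR r) AND (NOT s OR p OR t) AND (NOT s OR NOT p OR NOT t)

(r AND (p XOR t)) IFF s
= ((r AND (p XOR t)) IMPLIES s) AND (s IMPLIES (r AND (p XOR t)))   — eliminate IFF
= (NOT (r AND (p XOR t)) OR s) AND (s IMPLIES (r AND (p XOR t)))   — eliminate IMPLIES
= (NOT (r AND (p OR t) AND NOT (p AND t)) OR s) AND (s IMPLIES (r AND (p XOR t)))   — expand XOR
= (NOT (r AND (p OR t) AND NOT (p AND t)) OR s) AND (NOT s OR (r AND (p XOR t)))   — eliminate IMPLIES
= (NOT (r AND (p OR t) AND NOT (p AND t)) OR s) AND (NOT s OR (r AND (p OR t) AND NOT (p AND t)))   — expand XOR
= (NOT r OR NOT (p OR t) OR NOT NOT (p AND t) OR s) AND (NOT s OR (r AND (p OR t) AND NOT (p AND t)))   — De Morgan
= (NOT r OR (NOT p AND NOT t) OR NOT NOT (p AND t) OR s) AND (NOT s OR (r AND (p OR t) AND NOT (p AND t)))   — De Morgan
= (NOT r OR (NOT p AND NOT t) OR (p AND t) OR s) AND (NOT s OR (r AND (p OR t) AND NOT (p AND t)))   — double negation
= (NOT r OR (NOT p AND NOT t) OR (p AND t) OR s) AND (NOT s OR (r AND (p OR t) AND (NOT p OR NOT t)))   — De Morgan
= (NOT r OR NOT p OR p OR s) AND (NOT r OR NOT p OR t OR s) AND (NOT r OR NOT t OR p OR s) AND (NOT r OR NOT t OR t OR s) AND (NOT s OR r) AND (NOT s OR p OR t) AND (NOT s OR NOT p OR NOT t)   — distribute OR over AND
= (NOT r OR NOT p OR t OR s) AND (NOT r OR NOT t OR p OR s) AND (NOT s OR r) AND (NOT s OR p OR t) AND (NOT s OR NOT p OR NOT t)   — simplify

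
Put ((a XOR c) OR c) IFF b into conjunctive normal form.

(NOT a OR c OR b) AND (NOT c OR b) AND (NOT b OR a OR c)

((a XOR c) OR c) IFF b
⇔ (((a XOR c) OR c) IMPLIES b) AND (b IMPLIES ((a XOR c) OR c))   — eliminate IFF
⇔ (NOT ((a XOR c) OR c) OR b) AND (b IMPLIES ((a XOR c) OR c))   — eliminate IMPLIES
⇔ (NOT (((a OR c) AND NOT (a AND c)) OR c) OR b) AND (b IMPLIES ((a XOR c) OR c))   — expand XOR
⇔ (NOT (((a OR c) AND NOT (a AND c)) OR c) OR b) AND (NOT b OR (a XOR c) OR c)   — eliminate IMPLIES
⇔ (NOT (((a OR c) AND NOT (a AND c)) OR c) OR b) AND (NOT b OR ((a OR c) AND NOT (a AND c)) OR c)   — expand XOR
⇔ ((NOT ((a OR c) AND NOT (a AND c)) AND NOT c) OR b) AND (NOT b OR ((a OR c) AND NOT (a AND c)) OR c)   — De Morgan
⇔ (((NOT (a OR c) OR NOT NOT (a AND c)) AND NOT c) OR b) AND (NOT b OR ((a OR c) AND NOT (a AND c)) OR c)   — De Morgan
⇔ ((((NOT a AND NOT c) OR NOT NOT (a AND c)) AND NOT c) OR b) AND (NOT b OR ((a OR c) AND NOT (a AND c)) OR c)   — De Morgan
⇔ ((((NOT a AND NOT c) OR (a AND c)) AND NOT c) OR b) AND (NOT b OR ((a OR c) AND NOT (a AND c)) OR c)   — double negation
⇔ ((((NOT a AND NOT c) OR (a AND c)) AND NOT c) OR b) AND (NOT b OR ((a OR c) AND (NOT a OR NOT c)) OR c)   — De Morgan
⇔ (NOT a OR a OR b) AND (NOT a OR c OR b) AND (NOT c OR a OR b) AND (NOT c OR c OR b) AND (NOT c OR b) AND (NOT b OR a OR c OR c) AND (NOT b OR NOT a OR NOT c OR c)   — distribute OR over AND
⇔ (NOT a OR c OR b) AND (NOT c OR b) AND (NOT b OR a OR c)   — simplify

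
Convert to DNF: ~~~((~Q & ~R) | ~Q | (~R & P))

~~~((~Q & ~R) | ~Q | (~R & P))
≡ ~((~Q & ~R) | ~Q | (~R & P))   [double negation]
≡ ~(~Q & ~R) & ~~Q & ~(~R & P)   [De Morgan]
≡ (~~Q | ~~R) & ~~Q & ~(~R & P)   [De Morgan]
≡ (Q | ~~R) & ~~Q & ~(~R & P)   [double negation]
≡ (Q | R) & ~~Q & ~(~R & P)   [double negation]
≡ (Q | R) & Q & ~(~R & P)   [double negation]
≡ (Q | R) & Q & (~~R | ~P)   [De Morgan]
≡ (Q | R) & Q & (R | ~P)   [double negation]
≡ (Q & Q & R) | (Q & Q & ~P) | (R & Q & R) | (R & Q & ~P)   [distribute & over |]
≡ (Q & R) | (Q & ~P)   [simplify]

(Q & R) | (Q & ~P)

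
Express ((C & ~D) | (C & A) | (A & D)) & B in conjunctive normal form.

((C & ~D) | (C & A) | (A & D)) & B
≡ (C | C | A) & (C | C | D) & (C | A | A) & (C | A | D) & (~D | C | A) & (~D | C | D) & (~D | A | A) & (~D | A | D) & B   [distribute | over &]
≡ (C | A) & (C | D) & (~D | A) & B   [simplify]

(C | A) & (C | D) & (~D | A) & B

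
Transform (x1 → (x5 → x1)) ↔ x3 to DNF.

(x1 → (x5 → x1)) ↔ x3
≡ ((x1 → (x5 → x1)) → x3) ∧ (x3 → (x1 → (x5 → x1)))
≡ (¬(x1 → (x5 → x1)) ∨ x3) ∧ (x3 → (x1 → (x5 → x1)))
≡ (¬(¬x1 ∨ (x5 → x1)) ∨ x3) ∧ (x3 → (x1 → (x5 → x1)))
≡ (¬(¬x1 ∨ ¬x5 ∨ x1) ∨ x3) ∧ (x3 → (x1 → (x5 → x1)))
≡ (¬(¬x1 ∨ ¬x5 ∨ x1) ∨ x3) ∧ (¬x3 ∨ (x1 → (x5 → x1)))
≡ (¬(¬x1 ∨ ¬x5 ∨ x1) ∨ x3) ∧ (¬x3 ∨ ¬x1 ∨ (x5 → x1))
≡ (¬(¬x1 ∨ ¬x5 ∨ x1) ∨ x3) ∧ (¬x3 ∨ ¬x1 ∨ ¬x5 ∨ x1)
≡ ((¬¬x1 ∧ ¬¬x5 ∧ ¬x1) ∨ x3) ∧ (¬x3 ∨ ¬x1 ∨ ¬x5 ∨ x1)
≡ ((x1 ∧ ¬¬x5 ∧ ¬x1) ∨ x3) ∧ (¬x3 ∨ ¬x1 ∨ ¬x5 ∨ x1)
≡ ((x1 ∧ x5 ∧ ¬x1) ∨ x3) ∧ (¬x3 ∨ ¬x1 ∨ ¬x5 ∨ x1)
≡ (x1 ∧ x5 ∧ ¬x1 ∧ ¬x3) ∨ (x1 ∧ x5 ∧ ¬x1 ∧ ¬x1) ∨ (x1 ∧ x5 ∧ ¬x1 ∧ ¬x5) ∨ (x1 ∧ x5 ∧ ¬x1 ∧ x1) ∨ (x3 ∧ ¬x3) ∨ (x3 ∧ ¬x1) ∨ (x3 ∧ ¬x5) ∨ (x3 ∧ x1)
≡ (x3 ∧ ¬x1) ∨ (x3 ∧ ¬x5) ∨ (x3 ∧ x1)

(x3 ∧ ¬x1) ∨ (x3 ∧ ¬x5) ∨ (x3 ∧ x1)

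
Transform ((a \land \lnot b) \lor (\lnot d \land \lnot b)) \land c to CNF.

((a \land \lnot b) \lor (\lnot d \land \lnot b)) \land c
= (a \lor \lnot d) \land (a \lor \lnot b) \land (\lnot b \lor \lnot d) \land (\lnot b \lor \lnot b) \land c   (distribute \lor over \land)
= (a \lor \lnot d) \land \lnot b \land c   (simplify)

(a \lor \lnot d) \land \lnot b \land c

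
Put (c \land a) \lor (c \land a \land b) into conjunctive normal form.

c \land a

(c \land a) \lor (c \land a \land b)
≡ (c \lor c) \land (c \lor a) \land (c \lor b) \land (a \lor c) \land (a \lor a) \land (a \lor b)   [distribute \lor over \land]
≡ c \land a   [simplify]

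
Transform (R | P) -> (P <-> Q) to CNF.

(R | P) -> (P <-> Q)
≡ ~(R | P) | (P <-> Q)
≡ ~(R | P) | ((P -> Q) & (Q -> P))
≡ ~(R | P) | ((~P | Q) & (Q -> P))
≡ ~(R | P) | ((~P | Q) & (~Q | P))
≡ (~R & ~P) | ((~P | Q) & (~Q | P))
≡ (~R | ~P | Q) & (~R | ~Q | P) & (~P | ~P | Q) & (~P | ~Q | P)
≡ (~R | ~Q | P) & (~P | Q)

(~R | ~Q | P) & (~P | Q)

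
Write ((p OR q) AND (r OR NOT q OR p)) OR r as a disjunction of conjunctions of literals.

((p OR q) AND (r OR NOT q OR p)) OR r
= (p AND r) OR (p AND NOT q) OR (p AND p) OR (q AND r) OR (q AND NOT q) OR (q AND p) OR r   (distribute AND over OR)
= p OR r   (simplify)

p OR r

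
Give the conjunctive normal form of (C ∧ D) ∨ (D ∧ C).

(C ∧ D) ∨ (D ∧ C)
⇔ (C ∨ D) ∧ (C ∨ C) ∧ (D ∨ D) ∧ (D ∨ C)   (distribute ∨ over ∧)
⇔ C ∧ D   (simplify)

C ∧ D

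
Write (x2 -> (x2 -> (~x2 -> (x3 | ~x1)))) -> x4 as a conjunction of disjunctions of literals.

(x2 -> (x2 -> (~x2 -> (x3 | ~x1)))) -> x4
≡ ~(x2 -> (x2 -> (~x2 -> (x3 | ~x1)))) | x4   — eliminate ->
≡ ~(~x2 | (x2 -> (~x2 -> (x3 | ~x1)))) | x4   — eliminate ->
≡ ~(~x2 | ~x2 | (~x2 -> (x3 | ~x1))) | x4   — eliminate ->
≡ ~(~x2 | ~x2 | ~~x2 | x3 | ~x1) | x4   — eliminate ->
≡ (~~x2 & ~~x2 & ~~~x2 & ~x3 & ~~x1) | x4   — De Morgan
≡ (x2 & ~~x2 & ~~~x2 & ~x3 & ~~x1) | x4   — double negation
≡ (x2 & x2 & ~~~x2 & ~x3 & ~~x1) | x4   — double negation
≡ (x2 & x2 & ~x2 & ~x3 & ~~x1) | x4   — double negation
≡ (x2 & x2 & ~x2 & ~x3 & x1) | x4   — double negation
≡ (x2 | x4) & (x2 | x4) & (~x2 | x4) & (~x3 | x4) & (x1 | x4)   — distribute | over &
≡ (x2 | x4) & (~x2 | x4) & (~x3 | x4) & (x1 | x4)   — simplify

(x2 | x4) & (~x2 | x4) & (~x3 | x4) & (x1 | x4)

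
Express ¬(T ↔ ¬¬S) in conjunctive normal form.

(T ∨ S) ∧ (¬S ∨ ¬T)

¬(T ↔ ¬¬S)
≡ ¬((T → ¬¬S) ∧ (¬¬S → T))   [eliminate ↔]
≡ ¬((¬T ∨ ¬¬S) ∧ (¬¬S → T))   [eliminate →]
≡ ¬((¬T ∨ ¬¬S) ∧ (¬¬¬S ∨ T))   [eliminate →]
≡ ¬(¬T ∨ ¬¬S) ∨ ¬(¬¬¬S ∨ T)   [De Morgan]
≡ ¬¬T ∧ ¬¬¬S ∨ ¬(¬¬¬S ∨ T)   [De Morgan]
≡ T ∧ ¬¬¬S ∨ ¬(¬¬¬S ∨ T)   [double negation]
≡ T ∧ ¬S ∨ ¬(¬¬¬S ∨ T)   [double negation]
≡ T ∧ ¬S ∨ ¬¬¬¬S ∧ ¬T   [De Morgan]
≡ T ∧ ¬S ∨ ¬¬S ∧ ¬T   [double negation]
≡ T ∧ ¬S ∨ S ∧ ¬T   [double negation]
≡ (T ∨ S) ∧ (T ∨ ¬T) ∧ (¬S ∨ S) ∧ (¬S ∨ ¬T)   [distribute ∨ over ∧]
≡ (T ∨ S) ∧ (¬S ∨ ¬T)   [simplify]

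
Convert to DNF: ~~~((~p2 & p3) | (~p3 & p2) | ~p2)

~~~((~p2 & p3) | (~p3 & p2) | ~p2)
= ~((~p2 & p3) | (~p3 & p2) | ~p2)   [double negation]
= ~(~p2 & p3) & ~(~p3 & p2) & ~~p2   [De Morgan]
= (~~p2 | ~p3) & ~(~p3 & p2) & ~~p2   [De Morgan]
= (p2 | ~p3) & ~(~p3 & p2) & ~~p2   [double negation]
= (p2 | ~p3) & (~~p3 | ~p2) & ~~p2   [De Morgan]
= (p2 | ~p3) & (p3 | ~p2) & ~~p2   [double negation]
= (p2 | ~p3) & (p3 | ~p2) & p2   [double negation]
= (p2 & p3 & p2) | (p2 & ~p2 & p2) | (~p3 & p3 & p2) | (~p3 & ~p2 & p2)   [distribute & over |]
= p2 & p3   [simplify]

p2 & p3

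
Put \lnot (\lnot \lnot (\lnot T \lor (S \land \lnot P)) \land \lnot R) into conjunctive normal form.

\lnot (\lnot \lnot (\lnot T \lor (S \land \lnot P)) \land \lnot R)
≡ \lnot \lnot \lnot (\lnot T \lor (S \land \lnot P)) \lor \lnot \lnot R   — De Morgan
≡ \lnot (\lnot T \lor (S \land \lnot P)) \lor \lnot \lnot R   — double negation
≡ (\lnot \lnot T \land \lnot (S \land \lnot P)) \lor \lnot \lnot R   — De Morgan
≡ (T \land \lnot (S \land \lnot P)) \lor \lnot \lnot R   — double negation
≡ (T \land (\lnot S \lor \lnot \lnot P)) \lor \lnot \lnot R   — De Morgan
≡ (T \land (\lnot S \lor P)) \lor \lnot \lnot R   — double negation
≡ (T \land (\lnot S \lor P)) \lor R   — double negation
≡ (T \lor R) \land (\lnot S \lor P \lor R)   — distribute \lor over \land

(T \lor R) \land (\lnot S \lor P \lor R)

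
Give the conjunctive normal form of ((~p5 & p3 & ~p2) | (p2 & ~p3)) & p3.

(~p5 | p2) & (~p5 | ~p3) & (~p2 | ~p3) & p3

((~p5 & p3 & ~p2) | (p2 & ~p3)) & p3
≡ (~p5 | p2) & (~p5 | ~p3) & (p3 | p2) & (p3 | ~p3) & (~p2 | p2) & (~p2 | ~p3) & p3   — distribute | over &
≡ (~p5 | p2) & (~p5 | ~p3) & (~p2 | ~p3) & p3   — simplify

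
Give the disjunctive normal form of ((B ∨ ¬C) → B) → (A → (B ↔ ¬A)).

((B ∨ ¬C) → B) → (A → (B ↔ ¬A))
= ¬((B ∨ ¬C) → B) ∨ (A → (B ↔ ¬A))   (eliminate →)
= ¬(¬(B ∨ ¬C) ∨ B) ∨ (A → (B ↔ ¬A))   (eliminate →)
= ¬(¬(B ∨ ¬C) ∨ B) ∨ ¬A ∨ (B ↔ ¬A)   (eliminate →)
= ¬(¬(B ∨ ¬C) ∨ B) ∨ ¬A ∨ ((B → ¬A) ∧ (¬A → B))   (eliminate ↔)
= ¬(¬(B ∨ ¬C) ∨ B) ∨ ¬A ∨ ((¬B ∨ ¬A) ∧ (¬A → B))   (eliminate →)
= ¬(¬(B ∨ ¬C) ∨ B) ∨ ¬A ∨ ((¬B ∨ ¬A) ∧ (¬¬A ∨ B))   (eliminate →)
= (¬¬(B ∨ ¬C) ∧ ¬B) ∨ ¬A ∨ ((¬B ∨ ¬A) ∧ (¬¬A ∨ B))   (De Morgan)
= ((B ∨ ¬C) ∧ ¬B) ∨ ¬A ∨ ((¬B ∨ ¬A) ∧ (¬¬A ∨ B))   (double negation)
= ((B ∨ ¬C) ∧ ¬B) ∨ ¬A ∨ ((¬B ∨ ¬A) ∧ (A ∨ B))   (double negation)
= (B ∧ ¬B) ∨ (¬C ∧ ¬B) ∨ ¬A ∨ (¬B ∧ A) ∨ (¬B ∧ B) ∨ (¬A ∧ A) ∨ (¬A ∧ B)   (distribute ∧ over ∨)
= (¬C ∧ ¬B) ∨ ¬A ∨ (¬B ∧ A)   (simplify)

(¬C ∧ ¬B) ∨ ¬A ∨ (¬B ∧ A)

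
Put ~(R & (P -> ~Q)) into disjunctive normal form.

~R | (P & Q)

~(R & (P -> ~Q))
≡ ~(R & (~P | ~Q))   [eliminate ->]
≡ ~R | ~(~P | ~Q)   [De Morgan]
≡ ~R | (~~P & ~~Q)   [De Morgan]
≡ ~R | (P & ~~Q)   [double negation]
≡ ~R | (P & Q)   [double negation]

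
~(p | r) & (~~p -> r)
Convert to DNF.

~p & ~r

~(p | r) & (~~p -> r)
≡ ~(p | r) & (~~~p | r)   [eliminate ->]
≡ ~p & ~r & (~~~p | r)   [De Morgan]
≡ ~p & ~r & (~p | r)   [double negation]
≡ (~p & ~r & ~p) | (~p & ~r & r)   [distribute & over |]
≡ ~p & ~r   [simplify]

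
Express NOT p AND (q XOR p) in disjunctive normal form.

NOT p AND (q XOR p)
= NOT p AND ((q AND NOT p) OR (NOT q AND p))   [expand XOR]
= (NOT p AND q AND NOT p) OR (NOT p AND NOT q AND p)   [distribute AND over OR]
= NOT p AND q   [simplify]

NOT p AND q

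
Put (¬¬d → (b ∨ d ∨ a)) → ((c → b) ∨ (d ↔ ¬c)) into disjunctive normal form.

¬c ∨ b ∨ (¬d ∧ c)

(¬¬d → (b ∨ d ∨ a)) → ((c → b) ∨ (d ↔ ¬c))
≡ ¬(¬¬d → (b ∨ d ∨ a)) ∨ (c → b) ∨ (d ↔ ¬c)   — eliminate →
≡ ¬(¬¬¬d ∨ b ∨ d ∨ a) ∨ (c → b) ∨ (d ↔ ¬c)   — eliminate →
≡ ¬(¬¬¬d ∨ b ∨ d ∨ a) ∨ ¬c ∨ b ∨ (d ↔ ¬c)   — eliminate →
≡ ¬(¬¬¬d ∨ b ∨ d ∨ a) ∨ ¬c ∨ b ∨ ((d → ¬c) ∧ (¬c → d))   — eliminate ↔
≡ ¬(¬¬¬d ∨ b ∨ d ∨ a) ∨ ¬c ∨ b ∨ ((¬d ∨ ¬c) ∧ (¬c → d))   — eliminate →
≡ ¬(¬¬¬d ∨ b ∨ d ∨ a) ∨ ¬c ∨ b ∨ ((¬d ∨ ¬c) ∧ (¬¬c ∨ d))   — eliminate →
≡ (¬¬¬¬d ∧ ¬b ∧ ¬d ∧ ¬a) ∨ ¬c ∨ b ∨ ((¬d ∨ ¬c) ∧ (¬¬c ∨ d))   — De Morgan
≡ (¬¬d ∧ ¬b ∧ ¬d ∧ ¬a) ∨ ¬c ∨ b ∨ ((¬d ∨ ¬c) ∧ (¬¬c ∨ d))   — double negation
≡ (d ∧ ¬b ∧ ¬d ∧ ¬a) ∨ ¬c ∨ b ∨ ((¬d ∨ ¬c) ∧ (¬¬c ∨ d))   — double negation
≡ (d ∧ ¬b ∧ ¬d ∧ ¬a) ∨ ¬c ∨ b ∨ ((¬d ∨ ¬c) ∧ (c ∨ d))   — double negation
≡ (d ∧ ¬b ∧ ¬d ∧ ¬a) ∨ ¬c ∨ b ∨ (¬d ∧ c) ∨ (¬d ∧ d) ∨ (¬c ∧ c) ∨ (¬c ∧ d)   — distribute ∧ over ∨
≡ ¬c ∨ b ∨ (¬d ∧ c)   — simplify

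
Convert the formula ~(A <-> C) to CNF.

~(A <-> C)
= ~((A -> C) & (C -> A))   [eliminate <->]
= ~((~A | C) & (C -> A))   [eliminate ->]
= ~((~A | C) & (~C | A))   [eliminate ->]
= ~(~A | C) | ~(~C | A)   [De Morgan]
= (~~A & ~C) | ~(~C | A)   [De Morgan]
= (A & ~C) | ~(~C | A)   [double negation]
= (A & ~C) | (~~C & ~A)   [De Morgan]
= (A & ~C) | (C & ~A)   [double negation]
= (A | C) & (A | ~A) & (~C | C) & (~C | ~A)   [distribute | over &]
= (A | C) & (~C | ~A)   [simplify]

(A | C) & (~C | ~A)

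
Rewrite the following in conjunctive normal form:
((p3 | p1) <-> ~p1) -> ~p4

p1 | ~p3 | ~p4

((p3 | p1) <-> ~p1) -> ~p4
= ~((p3 | p1) <-> ~p1) | ~p4   [eliminate ->]
= ~(((p3 | p1) -> ~p1) & (~p1 -> (p3 | p1))) | ~p4   [eliminate <->]
= ~((~(p3 | p1) | ~p1) & (~p1 -> (p3 | p1))) | ~p4   [eliminate ->]
= ~((~(p3 | p1) | ~p1) & (~~p1 | p3 | p1)) | ~p4   [eliminate ->]
= ~(~(p3 | p1) | ~p1) | ~(~~p1 | p3 | p1) | ~p4   [De Morgan]
= (~~(p3 | p1) & ~~p1) | ~(~~p1 | p3 | p1) | ~p4   [De Morgan]
= ((p3 | p1) & ~~p1) | ~(~~p1 | p3 | p1) | ~p4   [double negation]
= ((p3 | p1) & p1) | ~(~~p1 | p3 | p1) | ~p4   [double negation]
= ((p3 | p1) & p1) | (~~~p1 & ~p3 & ~p1) | ~p4   [De Morgan]
= ((p3 | p1) & p1) | (~p1 & ~p3 & ~p1) | ~p4   [double negation]
= (p3 | p1 | ~p1 | ~p4) & (p3 | p1 | ~p3 | ~p4) & (p3 | p1 | ~p1 | ~p4) & (p1 | ~p1 | ~p4) & (p1 | ~p3 | ~p4) & (p1 | ~p1 | ~p4)   [distribute | over &]
= p1 | ~p3 | ~p4   [simplify]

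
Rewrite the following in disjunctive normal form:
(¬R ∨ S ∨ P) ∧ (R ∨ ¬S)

(¬R ∧ ¬S) ∨ (S ∧ R) ∨ (P ∧ R) ∨ (P ∧ ¬S)

(¬R ∨ S ∨ P) ∧ (R ∨ ¬S)
≡ (¬R ∧ R) ∨ (¬R ∧ ¬S) ∨ (S ∧ R) ∨ (S ∧ ¬S) ∨ (P ∧ R) ∨ (P ∧ ¬S)   [distribute ∧ over ∨]
≡ (¬R ∧ ¬S) ∨ (S ∧ R) ∨ (P ∧ R) ∨ (P ∧ ¬S)   [simplify]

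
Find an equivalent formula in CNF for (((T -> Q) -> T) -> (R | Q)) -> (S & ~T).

(((T -> Q) -> T) -> (R | Q)) -> (S & ~T)
≡ ~(((T -> Q) -> T) -> (R | Q)) | (S & ~T)
≡ ~(~((T -> Q) -> T) | R | Q) | (S & ~T)
≡ ~(~(~(T -> Q) | T) | R | Q) | (S & ~T)
≡ ~(~(~(~T | Q) | T) | R | Q) | (S & ~T)
≡ (~~(~(~T | Q) | T) & ~R & ~Q) | (S & ~T)
≡ ((~(~T | Q) | T) & ~R & ~Q) | (S & ~T)
≡ (((~~T & ~Q) | T) & ~R & ~Q) | (S & ~T)
≡ (((T & ~Q) | T) & ~R & ~Q) | (S & ~T)
≡ (T | T | S) & (T | T | ~T) & (~Q | T | S) & (~Q | T | ~T) & (~R | S) & (~R | ~T) & (~Q | S) & (~Q | ~T)
≡ (T | S) & (~R | S) & (~R | ~T) & (~Q | S) & (~Q | ~T)

(T | S) & (~R | S) & (~R | ~T) & (~Q | S) & (~Q | ~T)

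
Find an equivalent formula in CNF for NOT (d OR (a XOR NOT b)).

NOT (d OR (a XOR NOT b))
= NOT (d OR ((a OR NOT b) AND NOT (a AND NOT b)))   (expand XOR)
= NOT d AND NOT ((a OR NOT b) AND NOT (a AND NOT b))   (De Morgan)
= NOT d AND (NOT (a OR NOT b) OR NOT NOT (a AND NOT b))   (De Morgan)
= NOT d AND ((NOT a AND NOT NOT b) OR NOT NOT (a AND NOT b))   (De Morgan)
= NOT d AND ((NOT a AND b) OR NOT NOT (a AND NOT b))   (double negation)
= NOT d AND ((NOT a AND b) OR (a AND NOT b))   (double negation)
= NOT d AND (NOT a OR a) AND (NOT a OR NOT b) AND (b OR a) AND (b OR NOT b)   (distribute OR over AND)
= NOT d AND (NOT a OR NOT b) AND (b OR a)   (simplify)

NOT d AND (NOT a OR NOT b) AND (b OR a)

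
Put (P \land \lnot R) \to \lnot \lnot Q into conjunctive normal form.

\lnot P \lor R \lor Q

(P \land \lnot R) \to \lnot \lnot Q
⇔ \lnot (P \land \lnot R) \lor \lnot \lnot Q   — eliminate \to
⇔ \lnot P \lor \lnot \lnot R \lor \lnot \lnot Q   — De Morgan
⇔ \lnot P \lor R \lor \lnot \lnot Q   — double negation
⇔ \lnot P \lor R \lor Q   — double negation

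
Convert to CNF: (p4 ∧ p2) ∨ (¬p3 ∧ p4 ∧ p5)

(p4 ∧ p2) ∨ (¬p3 ∧ p4 ∧ p5)
≡ (p4 ∨ ¬p3) ∧ (p4 ∨ p4) ∧ (p4 ∨ p5) ∧ (p2 ∨ ¬p3) ∧ (p2 ∨ p4) ∧ (p2 ∨ p5)
≡ p4 ∧ (p2 ∨ ¬p3) ∧ (p2 ∨ p5)

p4 ∧ (p2 ∨ ¬p3) ∧ (p2 ∨ p5)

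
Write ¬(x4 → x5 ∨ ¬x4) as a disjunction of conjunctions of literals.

¬(x4 → x5 ∨ ¬x4)
= ¬(¬x4 ∨ x5 ∨ ¬x4)
= ¬¬x4 ∧ ¬x5 ∧ ¬¬x4
= x4 ∧ ¬x5 ∧ ¬¬x4
= x4 ∧ ¬x5 ∧ x4
= x4 ∧ ¬x5

x4 ∧ ¬x5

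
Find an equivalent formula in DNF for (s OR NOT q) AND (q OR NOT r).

(s AND q) OR (s AND NOT r) OR (NOT q AND NOT r)

(s OR NOT q) AND (q OR NOT r)
≡ (s AND q) OR (s AND NOT r) OR (NOT q AND q) OR (NOT q AND NOT r)   [distribute AND over OR]
≡ (s AND q) OR (s AND NOT r) OR (NOT q AND NOT r)   [simplify]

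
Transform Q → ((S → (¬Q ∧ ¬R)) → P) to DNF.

¬Q ∨ (S ∧ Q) ∨ (S ∧ R) ∨ P

Q → ((S → (¬Q ∧ ¬R)) → P)
≡ ¬Q ∨ ((S → (¬Q ∧ ¬R)) → P)   (eliminate →)
≡ ¬Q ∨ ¬(S → (¬Q ∧ ¬R)) ∨ P   (eliminate →)
≡ ¬Q ∨ ¬(¬S ∨ (¬Q ∧ ¬R)) ∨ P   (eliminate →)
≡ ¬Q ∨ (¬¬S ∧ ¬(¬Q ∧ ¬R)) ∨ P   (De Morgan)
≡ ¬Q ∨ (S ∧ ¬(¬Q ∧ ¬R)) ∨ P   (double negation)
≡ ¬Q ∨ (S ∧ (¬¬Q ∨ ¬¬R)) ∨ P   (De Morgan)
≡ ¬Q ∨ (S ∧ (Q ∨ ¬¬R)) ∨ P   (double negation)
≡ ¬Q ∨ (S ∧ (Q ∨ R)) ∨ P   (double negation)
≡ ¬Q ∨ (S ∧ Q) ∨ (S ∧ R) ∨ P   (distribute ∧ over ∨)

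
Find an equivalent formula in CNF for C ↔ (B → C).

B ∨ C

C ↔ (B → C)
≡ (C → (B → C)) ∧ ((B → C) → C)   [eliminate ↔]
≡ (¬C ∨ (B → C)) ∧ ((B → C) → C)   [eliminate →]
≡ (¬C ∨ ¬B ∨ C) ∧ ((B → C) → C)   [eliminate →]
≡ (¬C ∨ ¬B ∨ C) ∧ (¬(B → C) ∨ C)   [eliminate →]
≡ (¬C ∨ ¬B ∨ C) ∧ (¬(¬B ∨ C) ∨ C)   [eliminate →]
≡ (¬C ∨ ¬B ∨ C) ∧ ((¬¬B ∧ ¬C) ∨ C)   [De Morgan]
≡ (¬C ∨ ¬B ∨ C) ∧ ((B ∧ ¬C) ∨ C)   [double negation]
≡ (¬C ∨ ¬B ∨ C) ∧ (B ∨ C) ∧ (¬C ∨ C)   [distribute ∨ over ∧]
≡ B ∨ C   [simplify]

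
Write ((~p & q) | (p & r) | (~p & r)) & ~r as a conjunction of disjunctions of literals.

((~p & q) | (p & r) | (~p & r)) & ~r
≡ (~p | p | ~p) & (~p | p | r) & (~p | r | ~p) & (~p | r | r) & (q | p | ~p) & (q | p | r) & (q | r | ~p) & (q | r | r) & ~r   [distribute | over &]
≡ (~p | r) & (q | r) & ~r   [simplify]

(~p | r) & (q | r) & ~r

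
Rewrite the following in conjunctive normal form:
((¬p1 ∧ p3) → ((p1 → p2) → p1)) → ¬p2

(¬p1 ∨ ¬p2) ∧ (p3 ∨ ¬p2)

((¬p1 ∧ p3) → ((p1 → p2) → p1)) → ¬p2
≡ ¬((¬p1 ∧ p3) → ((p1 → p2) → p1)) ∨ ¬p2   — eliminate →
≡ ¬(¬(¬p1 ∧ p3) ∨ ((p1 → p2) → p1)) ∨ ¬p2   — eliminate →
≡ ¬(¬(¬p1 ∧ p3) ∨ ¬(p1 → p2) ∨ p1) ∨ ¬p2   — eliminate →
≡ ¬(¬(¬p1 ∧ p3) ∨ ¬(¬p1 ∨ p2) ∨ p1) ∨ ¬p2   — eliminate →
≡ (¬¬(¬p1 ∧ p3) ∧ ¬¬(¬p1 ∨ p2) ∧ ¬p1) ∨ ¬p2   — De Morgan
≡ (¬p1 ∧ p3 ∧ ¬¬(¬p1 ∨ p2) ∧ ¬p1) ∨ ¬p2   — double negation
≡ (¬p1 ∧ p3 ∧ (¬p1 ∨ p2) ∧ ¬p1) ∨ ¬p2   — double negation
≡ (¬p1 ∨ ¬p2) ∧ (p3 ∨ ¬p2) ∧ (¬p1 ∨ p2 ∨ ¬p2) ∧ (¬p1 ∨ ¬p2)   — distribute ∨ over ∧
≡ (¬p1 ∨ ¬p2) ∧ (p3 ∨ ¬p2)   — simplify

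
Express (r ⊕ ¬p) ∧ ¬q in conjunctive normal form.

(r ⊕ ¬p) ∧ ¬q
≡ (r ∨ ¬p) ∧ ¬(r ∧ ¬p) ∧ ¬q   — expand ⊕
≡ (r ∨ ¬p) ∧ (¬r ∨ ¬¬p) ∧ ¬q   — De Morgan
≡ (r ∨ ¬p) ∧ (¬r ∨ p) ∧ ¬q   — double negation

(r ∨ ¬p) ∧ (¬r ∨ p) ∧ ¬q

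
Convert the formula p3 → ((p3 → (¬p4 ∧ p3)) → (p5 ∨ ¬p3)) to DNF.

p3 → ((p3 → (¬p4 ∧ p3)) → (p5 ∨ ¬p3))
≡ ¬p3 ∨ ((p3 → (¬p4 ∧ p3)) → (p5 ∨ ¬p3))   (eliminate →)
≡ ¬p3 ∨ ¬(p3 → (¬p4 ∧ p3)) ∨ p5 ∨ ¬p3   (eliminate →)
≡ ¬p3 ∨ ¬(¬p3 ∨ (¬p4 ∧ p3)) ∨ p5 ∨ ¬p3   (eliminate →)
≡ ¬p3 ∨ (¬¬p3 ∧ ¬(¬p4 ∧ p3)) ∨ p5 ∨ ¬p3   (De Morgan)
≡ ¬p3 ∨ (p3 ∧ ¬(¬p4 ∧ p3)) ∨ p5 ∨ ¬p3   (double negation)
≡ ¬p3 ∨ (p3 ∧ (¬¬p4 ∨ ¬p3)) ∨ p5 ∨ ¬p3   (De Morgan)
≡ ¬p3 ∨ (p3 ∧ (p4 ∨ ¬p3)) ∨ p5 ∨ ¬p3   (double negation)
≡ ¬p3 ∨ (p3 ∧ p4) ∨ (p3 ∧ ¬p3) ∨ p5 ∨ ¬p3   (distribute ∧ over ∨)
≡ ¬p3 ∨ (p3 ∧ p4) ∨ p5   (simplify)

¬p3 ∨ (p3 ∧ p4) ∨ p5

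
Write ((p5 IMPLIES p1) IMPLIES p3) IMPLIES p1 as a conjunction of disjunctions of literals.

(NOT p5 OR p1) AND (NOT p3 OR p1)

((p5 IMPLIES p1) IMPLIES p3) IMPLIES p1
≡ NOT ((p5 IMPLIES p1) IMPLIES p3) OR p1   [eliminate IMPLIES]
≡ NOT (NOT (p5 IMPLIES p1) OR p3) OR p1   [eliminate IMPLIES]
≡ NOT (NOT (NOT p5 OR p1) OR p3) OR p1   [eliminate IMPLIES]
≡ (NOT NOT (NOT p5 OR p1) AND NOT p3) OR p1   [De Morgan]
≡ ((NOT p5 OR p1) AND NOT p3) OR p1   [double negation]
≡ (NOT p5 OR p1 OR p1) AND (NOT p3 OR p1)   [distribute OR over AND]
≡ (NOT p5 OR p1) AND (NOT p3 OR p1)   [simplify]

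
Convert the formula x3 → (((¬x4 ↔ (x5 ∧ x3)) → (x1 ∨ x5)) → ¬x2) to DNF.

x3 → (((¬x4 ↔ (x5 ∧ x3)) → (x1 ∨ x5)) → ¬x2)
≡ ¬x3 ∨ (((¬x4 ↔ (x5 ∧ x3)) → (x1 ∨ x5)) → ¬x2)   — eliminate →
≡ ¬x3 ∨ ¬((¬x4 ↔ (x5 ∧ x3)) → (x1 ∨ x5)) ∨ ¬x2   — eliminate →
≡ ¬x3 ∨ ¬(¬(¬x4 ↔ (x5 ∧ x3)) ∨ x1 ∨ x5) ∨ ¬x2   — eliminate →
≡ ¬x3 ∨ ¬(¬((¬x4 → (x5 ∧ x3)) ∧ ((x5 ∧ x3) → ¬x4)) ∨ x1 ∨ x5) ∨ ¬x2   — eliminate ↔
≡ ¬x3 ∨ ¬(¬((¬¬x4 ∨ (x5 ∧ x3)) ∧ ((x5 ∧ x3) → ¬x4)) ∨ x1 ∨ x5) ∨ ¬x2   — eliminate →
≡ ¬x3 ∨ ¬(¬((¬¬x4 ∨ (x5 ∧ x3)) ∧ (¬(x5 ∧ x3) ∨ ¬x4)) ∨ x1 ∨ x5) ∨ ¬x2   — eliminate →
≡ ¬x3 ∨ (¬¬((¬¬x4 ∨ (x5 ∧ x3)) ∧ (¬(x5 ∧ x3) ∨ ¬x4)) ∧ ¬x1 ∧ ¬x5) ∨ ¬x2   — De Morgan
≡ ¬x3 ∨ ((¬¬x4 ∨ (x5 ∧ x3)) ∧ (¬(x5 ∧ x3) ∨ ¬x4) ∧ ¬x1 ∧ ¬x5) ∨ ¬x2   — double negation
≡ ¬x3 ∨ ((x4 ∨ (x5 ∧ x3)) ∧ (¬(x5 ∧ x3) ∨ ¬x4) ∧ ¬x1 ∧ ¬x5) ∨ ¬x2   — double negation
≡ ¬x3 ∨ ((x4 ∨ (x5 ∧ x3)) ∧ (¬x5 ∨ ¬x3 ∨ ¬x4) ∧ ¬x1 ∧ ¬x5) ∨ ¬x2   — De Morgan
≡ ¬x3 ∨ (x4 ∧ ¬x5 ∧ ¬x1 ∧ ¬x5) ∨ (x4 ∧ ¬x3 ∧ ¬x1 ∧ ¬x5) ∨ (x4 ∧ ¬x4 ∧ ¬x1 ∧ ¬x5) ∨ (x5 ∧ x3 ∧ ¬x5 ∧ ¬x1 ∧ ¬x5) ∨ (x5 ∧ x3 ∧ ¬x3 ∧ ¬x1 ∧ ¬x5) ∨ (x5 ∧ x3 ∧ ¬x4 ∧ ¬x1 ∧ ¬x5) ∨ ¬x2   — distribute ∧ over ∨
≡ ¬x3 ∨ (x4 ∧ ¬x5 ∧ ¬x1) ∨ ¬x2   — simplify

¬x3 ∨ (x4 ∧ ¬x5 ∧ ¬x1) ∨ ¬x2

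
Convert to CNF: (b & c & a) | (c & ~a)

(b & c & a) | (c & ~a)
≡ (b | c) & (b | ~a) & (c | c) & (c | ~a) & (a | c) & (a | ~a)   [distribute | over &]
≡ (b | ~a) & c   [simplify]

(b | ~a) & c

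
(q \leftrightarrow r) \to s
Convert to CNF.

(q \lor r \lor s) \land (\lnot r \lor \lnot q \lor s)

(q \leftrightarrow r) \to s
≡ \lnot (q \leftrightarrow r) \lor s   (eliminate \to)
≡ \lnot ((q \to r) \land (r \to q)) \lor s   (eliminate \leftrightarrow)
≡ \lnot ((\lnot q \lor r) \land (r \to q)) \lor s   (eliminate \to)
≡ \lnot ((\lnot q \lor r) \land (\lnot r \lor q)) \lor s   (eliminate \to)
≡ \lnot (\lnot q \lor r) \lor \lnot (\lnot r \lor q) \lor s   (De Morgan)
≡ (\lnot \lnot q \land \lnot r) \lor \lnot (\lnot r \lor q) \lor s   (De Morgan)
≡ (q \land \lnot r) \lor \lnot (\lnot r \lor q) \lor s   (double negation)
≡ (q \land \lnot r) \lor (\lnot \lnot r \land \lnot q) \lor s   (De Morgan)
≡ (q \land \lnot r) \lor (r \land \lnot q) \lor s   (double negation)
≡ (q \lor r \lor s) \land (q \lor \lnot q \lor s) \land (\lnot r \lor r \lor s) \land (\lnot r \lor \lnot q \lor s)   (distribute \lor over \land)
≡ (q \lor r \lor s) \land (\lnot r \lor \lnot q \lor s)   (simplify)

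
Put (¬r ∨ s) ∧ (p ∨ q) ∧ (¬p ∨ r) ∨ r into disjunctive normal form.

(¬r ∨ s) ∧ (p ∨ q) ∧ (¬p ∨ r) ∨ r
≡ ¬r ∧ p ∧ ¬p ∨ ¬r ∧ p ∧ r ∨ ¬r ∧ q ∧ ¬p ∨ ¬r ∧ q ∧ r ∨ s ∧ p ∧ ¬p ∨ s ∧ p ∧ r ∨ s ∧ q ∧ ¬p ∨ s ∧ q ∧ r ∨ r   (distribute ∧ over ∨)
≡ ¬r ∧ q ∧ ¬p ∨ s ∧ q ∧ ¬p ∨ r   (simplify)

¬r ∧ q ∧ ¬p ∨ s ∧ q ∧ ¬p ∨ r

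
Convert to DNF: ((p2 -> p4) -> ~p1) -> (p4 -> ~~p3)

((p2 -> p4) -> ~p1) -> (p4 -> ~~p3)
≡ ~((p2 -> p4) -> ~p1) | (p4 -> ~~p3)   [eliminate ->]
≡ ~(~(p2 -> p4) | ~p1) | (p4 -> ~~p3)   [eliminate ->]
≡ ~(~(~p2 | p4) | ~p1) | (p4 -> ~~p3)   [eliminate ->]
≡ ~(~(~p2 | p4) | ~p1) | ~p4 | ~~p3   [eliminate ->]
≡ (~~(~p2 | p4) & ~~p1) | ~p4 | ~~p3   [De Morgan]
≡ ((~p2 | p4) & ~~p1) | ~p4 | ~~p3   [double negation]
≡ ((~p2 | p4) & p1) | ~p4 | ~~p3   [double negation]
≡ ((~p2 | p4) & p1) | ~p4 | p3   [double negation]
≡ (~p2 & p1) | (p4 & p1) | ~p4 | p3   [distribute & over |]

(~p2 & p1) | (p4 & p1) | ~p4 | p3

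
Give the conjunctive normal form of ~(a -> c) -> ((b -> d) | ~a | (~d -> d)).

~a | c | ~b | d

~(a -> c) -> ((b -> d) | ~a | (~d -> d))
= ~~(a -> c) | (b -> d) | ~a | (~d -> d)   [eliminate ->]
= ~~(~a | c) | (b -> d) | ~a | (~d -> d)   [eliminate ->]
= ~~(~a | c) | ~b | d | ~a | (~d -> d)   [eliminate ->]
= ~~(~a | c) | ~b | d | ~a | ~~d | d   [eliminate ->]
= ~a | c | ~b | d | ~a | ~~d | d   [double negation]
= ~a | c | ~b | d | ~a | d | d   [double negation]
= ~a | c | ~b | d   [simplify]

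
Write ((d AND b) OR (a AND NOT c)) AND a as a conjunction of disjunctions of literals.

((d AND b) OR (a AND NOT c)) AND a
≡ (d OR a) AND (d OR NOT c) AND (b OR a) AND (b OR NOT c) AND a
≡ (d OR NOT c) AND (b OR NOT c) AND a

(d OR NOT c) AND (b OR NOT c) AND a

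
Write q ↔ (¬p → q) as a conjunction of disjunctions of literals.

¬p ∨ q

q ↔ (¬p → q)
⇔ (q → (¬p → q)) ∧ ((¬p → q) → q)   [eliminate ↔]
⇔ (¬q ∨ (¬p → q)) ∧ ((¬p → q) → q)   [eliminate →]
⇔ (¬q ∨ ¬¬p ∨ q) ∧ ((¬p → q) → q)   [eliminate →]
⇔ (¬q ∨ ¬¬p ∨ q) ∧ (¬(¬p → q) ∨ q)   [eliminate →]
⇔ (¬q ∨ ¬¬p ∨ q) ∧ (¬(¬¬p ∨ q) ∨ q)   [eliminate →]
⇔ (¬q ∨ p ∨ q) ∧ (¬(¬¬p ∨ q) ∨ q)   [double negation]
⇔ (¬q ∨ p ∨ q) ∧ ((¬¬¬p ∧ ¬q) ∨ q)   [De Morgan]
⇔ (¬q ∨ p ∨ q) ∧ ((¬p ∧ ¬q) ∨ q)   [double negation]
⇔ (¬q ∨ p ∨ q) ∧ (¬p ∨ q) ∧ (¬q ∨ q)   [distribute ∨ over ∧]
⇔ ¬p ∨ q   [simplify]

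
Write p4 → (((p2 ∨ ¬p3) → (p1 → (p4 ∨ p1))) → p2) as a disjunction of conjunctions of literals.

¬p4 ∨ p2

p4 → (((p2 ∨ ¬p3) → (p1 → (p4 ∨ p1))) → p2)
≡ ¬p4 ∨ (((p2 ∨ ¬p3) → (p1 → (p4 ∨ p1))) → p2)   [eliminate →]
≡ ¬p4 ∨ ¬((p2 ∨ ¬p3) → (p1 → (p4 ∨ p1))) ∨ p2   [eliminate →]
≡ ¬p4 ∨ ¬(¬(p2 ∨ ¬p3) ∨ (p1 → (p4 ∨ p1))) ∨ p2   [eliminate →]
≡ ¬p4 ∨ ¬(¬(p2 ∨ ¬p3) ∨ ¬p1 ∨ p4 ∨ p1) ∨ p2   [eliminate →]
≡ ¬p4 ∨ (¬¬(p2 ∨ ¬p3) ∧ ¬¬p1 ∧ ¬p4 ∧ ¬p1) ∨ p2   [De Morgan]
≡ ¬p4 ∨ ((p2 ∨ ¬p3) ∧ ¬¬p1 ∧ ¬p4 ∧ ¬p1) ∨ p2   [double negation]
≡ ¬p4 ∨ ((p2 ∨ ¬p3) ∧ p1 ∧ ¬p4 ∧ ¬p1) ∨ p2   [double negation]
≡ ¬p4 ∨ (p2 ∧ p1 ∧ ¬p4 ∧ ¬p1) ∨ (¬p3 ∧ p1 ∧ ¬p4 ∧ ¬p1) ∨ p2   [distribute ∧ over ∨]
≡ ¬p4 ∨ p2   [simplify]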